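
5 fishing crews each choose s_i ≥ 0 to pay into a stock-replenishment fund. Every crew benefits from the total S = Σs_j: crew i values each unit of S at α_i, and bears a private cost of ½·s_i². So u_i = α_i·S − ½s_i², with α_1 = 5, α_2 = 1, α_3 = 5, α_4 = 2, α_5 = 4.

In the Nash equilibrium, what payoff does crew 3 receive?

72.5

Crew i's FOC: ∂u_i/∂s_i = α_i − s_i = 0, so s_i* = α_i.
NE contributions = (5, 1, 5, 2, 4); S = 17.
u_3 = α_3·S − ½·(s_3)² = 5·17 − ½·5² = 72.5.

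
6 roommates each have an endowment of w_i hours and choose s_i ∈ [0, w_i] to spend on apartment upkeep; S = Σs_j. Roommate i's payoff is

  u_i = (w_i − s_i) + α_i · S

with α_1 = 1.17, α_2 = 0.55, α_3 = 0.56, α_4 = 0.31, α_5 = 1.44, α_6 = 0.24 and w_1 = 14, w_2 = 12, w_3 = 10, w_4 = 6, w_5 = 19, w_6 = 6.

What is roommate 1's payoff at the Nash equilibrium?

∂u_i/∂s_i = α_i − 1, so roommate i contributes w_i if α_i > 1, else 0.
α_i > 1 for i ∈ {1, 5}; NE contributions (14, 0, 0, 0, 19, 0), S = 33.
u_1 = (14 − 14) + 1.17·33 = 38.61.

38.61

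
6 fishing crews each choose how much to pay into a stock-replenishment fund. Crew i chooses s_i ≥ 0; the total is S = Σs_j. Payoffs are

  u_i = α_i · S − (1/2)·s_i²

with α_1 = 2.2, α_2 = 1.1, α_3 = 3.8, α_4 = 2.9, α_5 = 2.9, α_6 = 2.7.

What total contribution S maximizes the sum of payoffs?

Planner FOC: ∂(Σu_j)/∂s_i = (Σα_j) − s_i = 0, so s_i^SO = Σα_j = 15.6 for every i; S^SO = 93.6.

93.6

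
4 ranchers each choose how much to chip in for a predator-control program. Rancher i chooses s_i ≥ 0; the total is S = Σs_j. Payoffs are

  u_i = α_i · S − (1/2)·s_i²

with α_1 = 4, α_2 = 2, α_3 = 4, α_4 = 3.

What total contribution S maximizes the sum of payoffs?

Planner FOC: ∂(Σu_j)/∂s_i = (Σα_j) − s_i = 0, so s_i^SO = Σα_j = 13 for every i; S^SO = 52.

52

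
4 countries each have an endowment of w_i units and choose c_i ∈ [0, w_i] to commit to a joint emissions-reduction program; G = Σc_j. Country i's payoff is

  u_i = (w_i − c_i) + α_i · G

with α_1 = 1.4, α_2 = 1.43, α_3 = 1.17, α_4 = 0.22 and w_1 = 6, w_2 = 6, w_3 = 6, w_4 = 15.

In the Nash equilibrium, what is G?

18

∂u_i/∂c_i = α_i − 1, so country i contributes w_i if α_i > 1, else 0.
α_i > 1 for i ∈ {1, 2, 3}; NE contributions (6, 6, 6, 0), G = 18.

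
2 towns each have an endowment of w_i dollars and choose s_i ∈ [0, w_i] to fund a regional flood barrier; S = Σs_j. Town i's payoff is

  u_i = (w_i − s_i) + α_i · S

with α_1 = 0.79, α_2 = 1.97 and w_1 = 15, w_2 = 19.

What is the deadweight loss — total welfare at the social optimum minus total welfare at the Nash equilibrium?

∂u_i/∂s_i = α_i − 1, so town i contributes w_i if α_i > 1, else 0.
α_i > 1 for i ∈ {2}; NE contributions (0, 19), S = 19.
W^NE = Σw_i − S^NE + (Σα_i)·S^NE = 34 + 1.76·19 = 67.44.
Planner: ∂(Σu_j)/∂s_i = Σα_j − 1 = 1.76 > 0, so everyone contributes w_i; S^SO = 34, W^SO = 34 + 1.76·34 = 93.84.
Deadweight loss = 26.4.

26.4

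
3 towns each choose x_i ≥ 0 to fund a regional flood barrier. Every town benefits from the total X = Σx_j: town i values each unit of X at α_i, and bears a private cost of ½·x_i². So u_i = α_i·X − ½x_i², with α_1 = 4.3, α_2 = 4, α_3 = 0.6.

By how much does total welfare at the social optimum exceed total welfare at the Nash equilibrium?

Town i's FOC: ∂u_i/∂x_i = α_i − x_i = 0, so x_i* = α_i.
NE contributions = (4.3, 4, 0.6); X = 8.9.
W^NE = (Σα)·X − ½Σα_i² = 8.9² − ½·34.85 = 61.785.
Planner sets x_i = Σα_j = 8.9 for every i, so X^SO = 3·8.9 = 26.7.
W^SO = (Σα)·X^SO − ½·3·(Σα)² = (3/2)·8.9² = 118.815.
Deadweight loss = W^SO − W^NE = 57.03.

57.03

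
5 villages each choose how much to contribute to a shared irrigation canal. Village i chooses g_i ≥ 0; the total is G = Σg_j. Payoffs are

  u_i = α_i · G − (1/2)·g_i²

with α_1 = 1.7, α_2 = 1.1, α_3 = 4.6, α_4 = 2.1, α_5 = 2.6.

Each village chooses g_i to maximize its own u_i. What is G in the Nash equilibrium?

Village i's FOC: ∂u_i/∂g_i = α_i − g_i = 0, so g_i* = α_i.
NE contributions = (1.7, 1.1, 4.6, 2.1, 2.6); G = 12.1.

12.1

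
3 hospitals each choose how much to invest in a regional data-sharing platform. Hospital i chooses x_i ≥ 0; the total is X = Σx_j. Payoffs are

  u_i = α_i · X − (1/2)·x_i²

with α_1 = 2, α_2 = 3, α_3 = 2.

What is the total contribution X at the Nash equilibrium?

Hospital i's FOC: ∂u_i/∂x_i = α_i − x_i = 0, so x_i* = α_i.
NE contributions = (2, 3, 2); X = 7.

7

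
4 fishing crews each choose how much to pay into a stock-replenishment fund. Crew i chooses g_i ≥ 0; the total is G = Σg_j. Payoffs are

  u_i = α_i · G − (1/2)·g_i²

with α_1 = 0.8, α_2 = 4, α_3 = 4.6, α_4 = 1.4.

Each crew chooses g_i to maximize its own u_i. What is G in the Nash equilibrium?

10.8

Crew i's FOC: ∂u_i/∂g_i = α_i − g_i = 0, so g_i* = α_i.
NE contributions = (0.8, 4, 4.6, 1.4); G = 10.8.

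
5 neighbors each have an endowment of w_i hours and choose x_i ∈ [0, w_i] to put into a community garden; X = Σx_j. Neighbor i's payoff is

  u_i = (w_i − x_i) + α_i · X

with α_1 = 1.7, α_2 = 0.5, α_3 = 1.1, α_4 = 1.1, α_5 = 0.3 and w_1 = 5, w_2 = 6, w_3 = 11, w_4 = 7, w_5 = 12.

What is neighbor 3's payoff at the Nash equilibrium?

25.3

∂u_i/∂x_i = α_i − 1, so neighbor i contributes w_i if α_i > 1, else 0.
α_i > 1 for i ∈ {1, 3, 4}; NE contributions (5, 0, 11, 7, 0), X = 23.
u_3 = (11 − 11) + 1.1·23 = 25.3.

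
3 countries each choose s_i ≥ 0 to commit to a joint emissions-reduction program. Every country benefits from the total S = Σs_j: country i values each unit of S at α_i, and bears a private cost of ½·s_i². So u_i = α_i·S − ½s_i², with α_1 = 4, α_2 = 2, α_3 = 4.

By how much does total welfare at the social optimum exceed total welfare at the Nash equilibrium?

68

Country i's FOC: ∂u_i/∂s_i = α_i − s_i = 0, so s_i* = α_i.
NE contributions = (4, 2, 4); S = 10.
W^NE = (Σα)·S − ½Σα_i² = 10² − ½·36 = 82.
Planner sets s_i = Σα_j = 10 for every i, so S^SO = 3·10 = 30.
W^SO = (Σα)·S^SO − ½·3·(Σα)² = (3/2)·10² = 150.
Deadweight loss = W^SO − W^NE = 68.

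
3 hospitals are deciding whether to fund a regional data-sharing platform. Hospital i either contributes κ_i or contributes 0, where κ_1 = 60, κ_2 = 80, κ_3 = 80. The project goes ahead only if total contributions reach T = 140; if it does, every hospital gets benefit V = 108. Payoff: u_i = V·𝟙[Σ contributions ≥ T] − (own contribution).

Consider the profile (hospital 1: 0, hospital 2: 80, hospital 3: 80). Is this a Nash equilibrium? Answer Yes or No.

Total = 160 ≥ 140: provided.
Hospital 1 (pledges 0, payoff 108): pledging 60 → total 220, payoff 48. No gain.
Hospital 2 (pledges 80, payoff 28): dropping to 0 → total 80, payoff 0. No gain.
Hospital 3 (pledges 80, payoff 28): dropping to 0 → total 80, payoff 0. No gain.

Yes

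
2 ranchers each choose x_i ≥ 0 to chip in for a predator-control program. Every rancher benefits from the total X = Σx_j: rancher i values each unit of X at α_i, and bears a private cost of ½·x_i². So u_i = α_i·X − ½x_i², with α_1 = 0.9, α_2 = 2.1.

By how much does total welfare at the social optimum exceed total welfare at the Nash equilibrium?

Rancher i's FOC: ∂u_i/∂x_i = α_i − x_i = 0, so x_i* = α_i.
NE contributions = (0.9, 2.1); X = 3.
W^NE = (Σα)·X − ½Σα_i² = 3² − ½·5.22 = 6.39.
Planner sets x_i = Σα_j = 3 for every i, so X^SO = 2·3 = 6.
W^SO = (Σα)·X^SO − ½·2·(Σα)² = (2/2)·3² = 9.
Deadweight loss = W^SO − W^NE = 2.61.

2.61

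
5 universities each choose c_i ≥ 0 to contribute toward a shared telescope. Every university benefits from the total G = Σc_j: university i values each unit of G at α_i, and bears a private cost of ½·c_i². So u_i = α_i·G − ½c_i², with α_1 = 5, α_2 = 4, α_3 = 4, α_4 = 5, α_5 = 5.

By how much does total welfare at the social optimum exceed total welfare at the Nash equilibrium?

University i's FOC: ∂u_i/∂c_i = α_i − c_i = 0, so c_i* = α_i.
NE contributions = (5, 4, 4, 5, 5); G = 23.
W^NE = (Σα)·G − ½Σα_i² = 23² − ½·107 = 475.5.
Planner sets c_i = Σα_j = 23 for every i, so G^SO = 5·23 = 115.
W^SO = (Σα)·G^SO − ½·5·(Σα)² = (5/2)·23² = 1322.5.
Deadweight loss = W^SO − W^NE = 847.

847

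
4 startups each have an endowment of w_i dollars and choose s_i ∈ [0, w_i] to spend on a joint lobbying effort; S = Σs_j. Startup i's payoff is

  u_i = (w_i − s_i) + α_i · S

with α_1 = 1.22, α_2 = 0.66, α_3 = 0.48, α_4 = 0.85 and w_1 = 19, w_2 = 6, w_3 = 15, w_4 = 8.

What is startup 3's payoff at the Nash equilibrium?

∂u_i/∂s_i = α_i − 1, so startup i contributes w_i if α_i > 1, else 0.
α_i > 1 for i ∈ {1}; NE contributions (19, 0, 0, 0), S = 19.
u_3 = (15 − 0) + 0.48·19 = 24.12.

24.12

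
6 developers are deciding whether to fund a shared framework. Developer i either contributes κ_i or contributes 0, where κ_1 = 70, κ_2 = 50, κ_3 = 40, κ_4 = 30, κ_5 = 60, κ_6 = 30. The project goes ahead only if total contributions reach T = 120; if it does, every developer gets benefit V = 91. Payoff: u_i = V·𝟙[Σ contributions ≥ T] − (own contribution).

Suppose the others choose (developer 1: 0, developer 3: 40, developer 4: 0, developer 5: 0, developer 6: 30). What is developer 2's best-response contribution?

Others' total = 70. Contributing 50 brings total to 120 ≥ 120: gain V − κ_2 = 41.
Best response: 50.

50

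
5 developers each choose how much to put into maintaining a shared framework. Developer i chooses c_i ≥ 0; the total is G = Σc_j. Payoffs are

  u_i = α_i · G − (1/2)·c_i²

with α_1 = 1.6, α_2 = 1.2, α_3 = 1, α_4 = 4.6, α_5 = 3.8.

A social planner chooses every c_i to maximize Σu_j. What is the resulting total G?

Planner FOC: ∂(Σu_j)/∂c_i = (Σα_j) − c_i = 0, so c_i^SO = Σα_j = 12.2 for every i; G^SO = 61.

61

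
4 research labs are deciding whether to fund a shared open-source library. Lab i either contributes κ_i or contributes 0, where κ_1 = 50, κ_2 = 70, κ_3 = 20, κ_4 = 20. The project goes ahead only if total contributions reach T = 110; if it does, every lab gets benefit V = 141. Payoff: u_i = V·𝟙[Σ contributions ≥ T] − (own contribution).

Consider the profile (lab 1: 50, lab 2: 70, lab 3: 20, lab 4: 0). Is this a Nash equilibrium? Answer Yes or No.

No

Total = 140 ≥ 110: provided.
Lab 1 (pledges 50, payoff 91): dropping to 0 → total 90, payoff 0. No gain.
Lab 2 (pledges 70, payoff 71): dropping to 0 → total 70, payoff 0. No gain.
Lab 3 (pledges 20, payoff 121): dropping to 0 → total 120, payoff 141. Profitable deviation.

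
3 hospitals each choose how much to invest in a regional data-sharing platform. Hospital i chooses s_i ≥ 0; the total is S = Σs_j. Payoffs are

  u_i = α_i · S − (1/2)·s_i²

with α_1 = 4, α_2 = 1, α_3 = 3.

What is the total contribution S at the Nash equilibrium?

8

Hospital i's FOC: ∂u_i/∂s_i = α_i − s_i = 0, so s_i* = α_i.
NE contributions = (4, 1, 3); S = 8.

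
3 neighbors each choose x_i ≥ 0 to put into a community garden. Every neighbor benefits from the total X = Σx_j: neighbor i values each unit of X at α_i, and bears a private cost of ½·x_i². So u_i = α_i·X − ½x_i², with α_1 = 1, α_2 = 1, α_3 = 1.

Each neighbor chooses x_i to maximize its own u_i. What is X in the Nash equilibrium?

Neighbor i's FOC: ∂u_i/∂x_i = α_i − x_i = 0, so x_i* = α_i.
NE contributions = (1, 1, 1); X = 3.

3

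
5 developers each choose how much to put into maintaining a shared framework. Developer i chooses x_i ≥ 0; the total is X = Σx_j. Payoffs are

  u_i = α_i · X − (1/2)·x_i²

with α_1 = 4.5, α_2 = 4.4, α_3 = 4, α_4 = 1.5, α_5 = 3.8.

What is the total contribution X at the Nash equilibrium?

18.2

Developer i's FOC: ∂u_i/∂x_i = α_i − x_i = 0, so x_i* = α_i.
NE contributions = (4.5, 4.4, 4, 1.5, 3.8); X = 18.2.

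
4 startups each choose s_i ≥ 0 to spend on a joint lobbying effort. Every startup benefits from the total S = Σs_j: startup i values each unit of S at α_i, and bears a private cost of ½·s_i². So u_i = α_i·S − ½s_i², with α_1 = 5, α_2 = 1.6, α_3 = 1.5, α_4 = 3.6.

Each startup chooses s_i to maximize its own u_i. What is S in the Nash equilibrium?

11.7

Startup i's FOC: ∂u_i/∂s_i = α_i − s_i = 0, so s_i* = α_i.
NE contributions = (5, 1.6, 1.5, 3.6); S = 11.7.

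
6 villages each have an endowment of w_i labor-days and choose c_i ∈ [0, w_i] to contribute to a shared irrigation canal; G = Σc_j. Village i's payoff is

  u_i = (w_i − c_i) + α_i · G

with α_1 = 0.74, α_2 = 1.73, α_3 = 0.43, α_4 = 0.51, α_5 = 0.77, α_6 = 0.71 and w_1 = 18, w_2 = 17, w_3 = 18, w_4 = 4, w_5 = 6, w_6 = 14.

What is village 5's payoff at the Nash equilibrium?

∂u_i/∂c_i = α_i − 1, so village i contributes w_i if α_i > 1, else 0.
α_i > 1 for i ∈ {2}; NE contributions (0, 17, 0, 0, 0, 0), G = 17.
u_5 = (6 − 0) + 0.77·17 = 19.09.

19.09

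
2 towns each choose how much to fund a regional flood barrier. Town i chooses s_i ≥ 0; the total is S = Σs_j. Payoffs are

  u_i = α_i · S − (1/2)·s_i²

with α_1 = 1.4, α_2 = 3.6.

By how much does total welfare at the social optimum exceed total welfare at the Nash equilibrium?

7.46

Town i's FOC: ∂u_i/∂s_i = α_i − s_i = 0, so s_i* = α_i.
NE contributions = (1.4, 3.6); S = 5.
W^NE = (Σα)·S − ½Σα_i² = 5² − ½·14.92 = 17.54.
Planner sets s_i = Σα_j = 5 for every i, so S^SO = 2·5 = 10.
W^SO = (Σα)·S^SO − ½·2·(Σα)² = (2/2)·5² = 25.
Deadweight loss = W^SO − W^NE = 7.46.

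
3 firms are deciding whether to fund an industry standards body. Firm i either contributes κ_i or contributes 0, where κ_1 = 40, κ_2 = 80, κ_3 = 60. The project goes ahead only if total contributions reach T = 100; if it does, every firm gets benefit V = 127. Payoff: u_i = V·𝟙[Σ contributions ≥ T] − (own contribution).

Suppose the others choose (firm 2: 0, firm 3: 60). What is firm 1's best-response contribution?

Others' total = 60. Contributing 40 brings total to 100 ≥ 100: gain V − κ_1 = 87.
Best response: 40.

40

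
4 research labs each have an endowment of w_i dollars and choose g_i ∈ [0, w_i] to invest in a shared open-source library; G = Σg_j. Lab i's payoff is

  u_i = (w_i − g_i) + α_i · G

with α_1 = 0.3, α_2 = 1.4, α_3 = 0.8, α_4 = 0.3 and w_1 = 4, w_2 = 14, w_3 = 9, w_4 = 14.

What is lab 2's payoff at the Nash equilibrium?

∂u_i/∂g_i = α_i − 1, so lab i contributes w_i if α_i > 1, else 0.
α_i > 1 for i ∈ {2}; NE contributions (0, 14, 0, 0), G = 14.
u_2 = (14 − 14) + 1.4·14 = 19.6.

19.6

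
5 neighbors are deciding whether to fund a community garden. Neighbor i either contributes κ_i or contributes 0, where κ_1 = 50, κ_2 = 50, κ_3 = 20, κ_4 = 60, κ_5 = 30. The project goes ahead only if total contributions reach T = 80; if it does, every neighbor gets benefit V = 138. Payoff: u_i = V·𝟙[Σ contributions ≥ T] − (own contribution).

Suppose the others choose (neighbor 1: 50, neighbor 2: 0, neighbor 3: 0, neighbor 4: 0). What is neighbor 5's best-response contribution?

30

Others' total = 50. Contributing 30 brings total to 80 ≥ 80: gain V − κ_5 = 108.
Best response: 30.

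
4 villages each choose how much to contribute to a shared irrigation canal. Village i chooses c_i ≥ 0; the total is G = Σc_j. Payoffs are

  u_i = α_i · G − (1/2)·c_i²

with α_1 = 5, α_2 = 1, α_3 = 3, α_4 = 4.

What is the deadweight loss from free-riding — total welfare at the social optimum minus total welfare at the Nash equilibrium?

Village i's FOC: ∂u_i/∂c_i = α_i − c_i = 0, so c_i* = α_i.
NE contributions = (5, 1, 3, 4); G = 13.
W^NE = (Σα)·G − ½Σα_i² = 13² − ½·51 = 143.5.
Planner sets c_i = Σα_j = 13 for every i, so G^SO = 4·13 = 52.
W^SO = (Σα)·G^SO − ½·4·(Σα)² = (4/2)·13² = 338.
Deadweight loss = W^SO − W^NE = 194.5.

194.5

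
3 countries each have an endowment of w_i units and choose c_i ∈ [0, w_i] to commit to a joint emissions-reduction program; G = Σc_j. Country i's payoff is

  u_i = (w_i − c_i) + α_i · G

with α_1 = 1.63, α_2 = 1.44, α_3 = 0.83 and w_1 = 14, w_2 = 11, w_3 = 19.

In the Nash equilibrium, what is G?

25

∂u_i/∂c_i = α_i − 1, so country i contributes w_i if α_i > 1, else 0.
α_i > 1 for i ∈ {1, 2}; NE contributions (14, 11, 0), G = 25.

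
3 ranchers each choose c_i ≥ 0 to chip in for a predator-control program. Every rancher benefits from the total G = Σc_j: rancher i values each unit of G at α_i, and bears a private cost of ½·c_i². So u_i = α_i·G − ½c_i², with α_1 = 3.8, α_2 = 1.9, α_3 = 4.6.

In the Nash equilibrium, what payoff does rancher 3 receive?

Rancher i's FOC: ∂u_i/∂c_i = α_i − c_i = 0, so c_i* = α_i.
NE contributions = (3.8, 1.9, 4.6); G = 10.3.
u_3 = α_3·G − ½·(c_3)² = 4.6·10.3 − ½·4.6² = 36.8.

36.8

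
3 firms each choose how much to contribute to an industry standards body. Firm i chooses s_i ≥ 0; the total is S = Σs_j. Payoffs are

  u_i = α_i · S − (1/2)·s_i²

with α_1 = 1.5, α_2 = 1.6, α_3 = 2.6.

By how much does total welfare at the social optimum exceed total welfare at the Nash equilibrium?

Firm i's FOC: ∂u_i/∂s_i = α_i − s_i = 0, so s_i* = α_i.
NE contributions = (1.5, 1.6, 2.6); S = 5.7.
W^NE = (Σα)·S − ½Σα_i² = 5.7² − ½·11.57 = 26.705.
Planner sets s_i = Σα_j = 5.7 for every i, so S^SO = 3·5.7 = 17.1.
W^SO = (Σα)·S^SO − ½·3·(Σα)² = (3/2)·5.7² = 48.735.
Deadweight loss = W^SO − W^NE = 22.03.

22.03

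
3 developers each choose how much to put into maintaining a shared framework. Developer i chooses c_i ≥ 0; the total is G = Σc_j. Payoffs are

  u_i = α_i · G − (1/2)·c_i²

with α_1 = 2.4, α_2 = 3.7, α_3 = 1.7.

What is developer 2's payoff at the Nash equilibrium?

Developer i's FOC: ∂u_i/∂c_i = α_i − c_i = 0, so c_i* = α_i.
NE contributions = (2.4, 3.7, 1.7); G = 7.8.
u_2 = α_2·G − ½·(c_2)² = 3.7·7.8 − ½·3.7² = 22.015.

22.015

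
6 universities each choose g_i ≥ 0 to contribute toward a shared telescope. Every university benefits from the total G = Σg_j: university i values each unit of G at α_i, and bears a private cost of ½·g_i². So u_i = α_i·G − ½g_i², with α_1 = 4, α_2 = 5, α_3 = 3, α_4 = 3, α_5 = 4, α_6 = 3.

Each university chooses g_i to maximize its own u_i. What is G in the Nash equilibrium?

22

University i's FOC: ∂u_i/∂g_i = α_i − g_i = 0, so g_i* = α_i.
NE contributions = (4, 5, 3, 3, 4, 3); G = 22.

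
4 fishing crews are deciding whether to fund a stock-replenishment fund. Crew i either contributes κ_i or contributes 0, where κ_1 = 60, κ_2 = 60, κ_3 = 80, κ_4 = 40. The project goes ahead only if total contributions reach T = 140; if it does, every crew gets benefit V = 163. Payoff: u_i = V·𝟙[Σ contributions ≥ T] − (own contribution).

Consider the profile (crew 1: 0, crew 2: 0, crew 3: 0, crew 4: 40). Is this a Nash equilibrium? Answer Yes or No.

No

Total = 40 < 140: not provided.
Crew 1 (pledges 0, payoff 0): pledging 60 → total 100, payoff -60. No gain.
Crew 2 (pledges 0, payoff 0): pledging 60 → total 100, payoff -60. No gain.
Crew 3 (pledges 0, payoff 0): pledging 80 → total 120, payoff -80. No gain.
Crew 4 (pledges 40, payoff -40): dropping to 0 → total 0, payoff 0. Profitable deviation.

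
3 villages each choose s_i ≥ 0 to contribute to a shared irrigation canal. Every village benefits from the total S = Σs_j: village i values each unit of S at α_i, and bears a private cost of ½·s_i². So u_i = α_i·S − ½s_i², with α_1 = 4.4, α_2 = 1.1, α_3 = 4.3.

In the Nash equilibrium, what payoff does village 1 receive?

Village i's FOC: ∂u_i/∂s_i = α_i − s_i = 0, so s_i* = α_i.
NE contributions = (4.4, 1.1, 4.3); S = 9.8.
u_1 = α_1·S − ½·(s_1)² = 4.4·9.8 − ½·4.4² = 33.44.

33.44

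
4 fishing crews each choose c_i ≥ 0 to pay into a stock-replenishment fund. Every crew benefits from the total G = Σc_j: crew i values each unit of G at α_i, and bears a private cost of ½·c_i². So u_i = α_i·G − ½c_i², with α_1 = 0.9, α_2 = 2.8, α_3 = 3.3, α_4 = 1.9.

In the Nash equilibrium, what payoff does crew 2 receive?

Crew i's FOC: ∂u_i/∂c_i = α_i − c_i = 0, so c_i* = α_i.
NE contributions = (0.9, 2.8, 3.3, 1.9); G = 8.9.
u_2 = α_2·G − ½·(c_2)² = 2.8·8.9 − ½·2.8² = 21.

21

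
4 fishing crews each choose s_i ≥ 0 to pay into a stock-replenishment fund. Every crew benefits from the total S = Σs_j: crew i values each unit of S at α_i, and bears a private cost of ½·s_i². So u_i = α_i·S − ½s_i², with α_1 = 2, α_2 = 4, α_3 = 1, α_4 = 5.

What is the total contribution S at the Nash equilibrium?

Crew i's FOC: ∂u_i/∂s_i = α_i − s_i = 0, so s_i* = α_i.
NE contributions = (2, 4, 1, 5); S = 12.

12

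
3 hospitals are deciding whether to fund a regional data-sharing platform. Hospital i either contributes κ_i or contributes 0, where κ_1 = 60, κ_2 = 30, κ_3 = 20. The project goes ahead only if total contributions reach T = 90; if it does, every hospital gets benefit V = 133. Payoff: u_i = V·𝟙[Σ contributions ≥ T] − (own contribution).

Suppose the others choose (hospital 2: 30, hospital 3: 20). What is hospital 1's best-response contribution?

60

Others' total = 50. Contributing 60 brings total to 110 ≥ 90: gain V − κ_1 = 73.
Best response: 60.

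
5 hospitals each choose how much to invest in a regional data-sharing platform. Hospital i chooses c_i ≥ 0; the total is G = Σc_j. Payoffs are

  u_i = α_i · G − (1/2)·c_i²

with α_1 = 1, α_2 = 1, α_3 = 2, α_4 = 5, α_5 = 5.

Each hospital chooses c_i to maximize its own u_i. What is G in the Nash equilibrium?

Hospital i's FOC: ∂u_i/∂c_i = α_i − c_i = 0, so c_i* = α_i.
NE contributions = (1, 1, 2, 5, 5); G = 14.

14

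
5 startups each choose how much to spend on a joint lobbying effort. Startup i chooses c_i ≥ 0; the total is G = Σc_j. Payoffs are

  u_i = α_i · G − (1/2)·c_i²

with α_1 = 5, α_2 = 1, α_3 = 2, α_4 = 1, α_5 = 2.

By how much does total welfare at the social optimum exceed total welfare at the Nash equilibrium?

199

Startup i's FOC: ∂u_i/∂c_i = α_i − c_i = 0, so c_i* = α_i.
NE contributions = (5, 1, 2, 1, 2); G = 11.
W^NE = (Σα)·G − ½Σα_i² = 11² − ½·35 = 103.5.
Planner sets c_i = Σα_j = 11 for every i, so G^SO = 5·11 = 55.
W^SO = (Σα)·G^SO − ½·5·(Σα)² = (5/2)·11² = 302.5.
Deadweight loss = W^SO − W^NE = 199.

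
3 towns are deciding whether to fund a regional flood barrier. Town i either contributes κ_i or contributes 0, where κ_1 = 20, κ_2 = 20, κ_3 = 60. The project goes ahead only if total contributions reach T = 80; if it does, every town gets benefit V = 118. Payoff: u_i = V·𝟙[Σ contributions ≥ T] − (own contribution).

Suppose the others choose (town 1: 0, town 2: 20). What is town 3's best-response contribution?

60

Others' total = 20. Contributing 60 brings total to 80 ≥ 80: gain V − κ_3 = 58.
Best response: 60.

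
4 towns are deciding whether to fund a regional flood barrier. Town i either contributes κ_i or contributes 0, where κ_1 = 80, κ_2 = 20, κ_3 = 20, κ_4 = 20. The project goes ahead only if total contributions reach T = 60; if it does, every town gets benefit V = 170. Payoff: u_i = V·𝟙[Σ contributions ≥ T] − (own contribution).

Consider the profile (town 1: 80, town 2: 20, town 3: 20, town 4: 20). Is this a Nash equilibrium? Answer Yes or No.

No

Total = 140 ≥ 60: provided.
Town 1 (pledges 80, payoff 90): dropping to 0 → total 60, payoff 170. Profitable deviation.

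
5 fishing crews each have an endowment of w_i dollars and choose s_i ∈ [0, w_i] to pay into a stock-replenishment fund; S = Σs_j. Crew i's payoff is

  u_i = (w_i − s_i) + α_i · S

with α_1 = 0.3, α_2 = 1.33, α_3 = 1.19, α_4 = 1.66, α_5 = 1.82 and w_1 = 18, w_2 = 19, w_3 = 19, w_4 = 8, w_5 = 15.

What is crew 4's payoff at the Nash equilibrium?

∂u_i/∂s_i = α_i − 1, so crew i contributes w_i if α_i > 1, else 0.
α_i > 1 for i ∈ {2, 3, 4, 5}; NE contributions (0, 19, 19, 8, 15), S = 61.
u_4 = (8 − 8) + 1.66·61 = 101.26.

101.26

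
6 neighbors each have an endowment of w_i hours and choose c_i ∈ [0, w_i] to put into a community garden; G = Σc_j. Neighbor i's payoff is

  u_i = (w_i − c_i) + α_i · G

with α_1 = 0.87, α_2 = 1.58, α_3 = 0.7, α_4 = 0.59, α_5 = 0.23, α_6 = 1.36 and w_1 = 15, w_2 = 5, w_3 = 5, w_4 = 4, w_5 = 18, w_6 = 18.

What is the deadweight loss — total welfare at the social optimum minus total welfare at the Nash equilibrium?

181.86

∂u_i/∂c_i = α_i − 1, so neighbor i contributes w_i if α_i > 1, else 0.
α_i > 1 for i ∈ {2, 6}; NE contributions (0, 5, 0, 0, 0, 18), G = 23.
W^NE = Σw_i − G^NE + (Σα_i)·G^NE = 65 + 4.33·23 = 164.59.
Planner: ∂(Σu_j)/∂c_i = Σα_j − 1 = 4.33 > 0, so everyone contributes w_i; G^SO = 65, W^SO = 65 + 4.33·65 = 346.45.
Deadweight loss = 181.86.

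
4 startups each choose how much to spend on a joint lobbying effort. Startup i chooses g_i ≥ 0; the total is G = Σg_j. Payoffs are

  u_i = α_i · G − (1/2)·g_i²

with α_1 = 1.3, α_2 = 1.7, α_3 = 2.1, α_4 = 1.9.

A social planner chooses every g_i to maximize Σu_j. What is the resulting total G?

Planner FOC: ∂(Σu_j)/∂g_i = (Σα_j) − g_i = 0, so g_i^SO = Σα_j = 7 for every i; G^SO = 28.

28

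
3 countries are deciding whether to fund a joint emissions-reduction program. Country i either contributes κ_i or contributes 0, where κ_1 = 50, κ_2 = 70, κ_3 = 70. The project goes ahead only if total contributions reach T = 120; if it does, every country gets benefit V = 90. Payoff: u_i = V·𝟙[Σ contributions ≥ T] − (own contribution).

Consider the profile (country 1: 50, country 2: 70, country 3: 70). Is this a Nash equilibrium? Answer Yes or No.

No

Total = 190 ≥ 120: provided.
Country 1 (pledges 50, payoff 40): dropping to 0 → total 140, payoff 90. Profitable deviation.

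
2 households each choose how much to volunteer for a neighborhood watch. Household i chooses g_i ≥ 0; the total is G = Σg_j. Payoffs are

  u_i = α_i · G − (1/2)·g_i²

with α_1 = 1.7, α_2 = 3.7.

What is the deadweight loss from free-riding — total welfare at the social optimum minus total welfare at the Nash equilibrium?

8.29

Household i's FOC: ∂u_i/∂g_i = α_i − g_i = 0, so g_i* = α_i.
NE contributions = (1.7, 3.7); G = 5.4.
W^NE = (Σα)·G − ½Σα_i² = 5.4² − ½·16.58 = 20.87.
Planner sets g_i = Σα_j = 5.4 for every i, so G^SO = 2·5.4 = 10.8.
W^SO = (Σα)·G^SO − ½·2·(Σα)² = (2/2)·5.4² = 29.16.
Deadweight loss = W^SO − W^NE = 8.29.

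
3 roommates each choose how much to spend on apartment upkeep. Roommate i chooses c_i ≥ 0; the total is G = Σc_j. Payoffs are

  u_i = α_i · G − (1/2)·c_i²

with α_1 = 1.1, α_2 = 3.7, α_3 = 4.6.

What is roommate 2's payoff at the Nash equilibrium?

Roommate i's FOC: ∂u_i/∂c_i = α_i − c_i = 0, so c_i* = α_i.
NE contributions = (1.1, 3.7, 4.6); G = 9.4.
u_2 = α_2·G − ½·(c_2)² = 3.7·9.4 − ½·3.7² = 27.935.

27.935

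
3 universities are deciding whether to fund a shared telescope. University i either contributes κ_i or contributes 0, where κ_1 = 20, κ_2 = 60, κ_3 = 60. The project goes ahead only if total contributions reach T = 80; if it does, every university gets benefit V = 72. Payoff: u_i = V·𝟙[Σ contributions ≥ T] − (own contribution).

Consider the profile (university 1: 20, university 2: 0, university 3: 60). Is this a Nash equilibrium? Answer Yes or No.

Yes

Total = 80 ≥ 80: provided.
University 1 (pledges 20, payoff 52): dropping to 0 → total 60, payoff 0. No gain.
University 2 (pledges 0, payoff 72): pledging 60 → total 140, payoff 12. No gain.
University 3 (pledges 60, payoff 12): dropping to 0 → total 20, payoff 0. No gain.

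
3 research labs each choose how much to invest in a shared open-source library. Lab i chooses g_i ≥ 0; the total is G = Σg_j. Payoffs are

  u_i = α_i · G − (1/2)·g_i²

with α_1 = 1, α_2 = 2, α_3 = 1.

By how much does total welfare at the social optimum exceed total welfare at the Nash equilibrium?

11

Lab i's FOC: ∂u_i/∂g_i = α_i − g_i = 0, so g_i* = α_i.
NE contributions = (1, 2, 1); G = 4.
W^NE = (Σα)·G − ½Σα_i² = 4² − ½·6 = 13.
Planner sets g_i = Σα_j = 4 for every i, so G^SO = 3·4 = 12.
W^SO = (Σα)·G^SO − ½·3·(Σα)² = (3/2)·4² = 24.
Deadweight loss = W^SO − W^NE = 11.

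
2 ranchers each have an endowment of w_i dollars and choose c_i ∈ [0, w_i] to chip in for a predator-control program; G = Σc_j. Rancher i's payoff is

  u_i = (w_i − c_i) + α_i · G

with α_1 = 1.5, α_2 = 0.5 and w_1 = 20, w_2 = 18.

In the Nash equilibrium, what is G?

20

∂u_i/∂c_i = α_i − 1, so rancher i contributes w_i if α_i > 1, else 0.
α_i > 1 for i ∈ {1}; NE contributions (20, 0), G = 20.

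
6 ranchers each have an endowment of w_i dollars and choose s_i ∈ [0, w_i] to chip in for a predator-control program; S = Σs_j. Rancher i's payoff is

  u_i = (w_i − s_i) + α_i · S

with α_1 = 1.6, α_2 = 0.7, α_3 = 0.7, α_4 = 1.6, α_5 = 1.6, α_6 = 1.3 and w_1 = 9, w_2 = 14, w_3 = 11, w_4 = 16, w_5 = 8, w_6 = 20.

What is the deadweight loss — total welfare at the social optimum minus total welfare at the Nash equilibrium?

∂u_i/∂s_i = α_i − 1, so rancher i contributes w_i if α_i > 1, else 0.
α_i > 1 for i ∈ {1, 4, 5, 6}; NE contributions (9, 0, 0, 16, 8, 20), S = 53.
W^NE = Σw_i − S^NE + (Σα_i)·S^NE = 78 + 6.5·53 = 422.5.
Planner: ∂(Σu_j)/∂s_i = Σα_j − 1 = 6.5 > 0, so everyone contributes w_i; S^SO = 78, W^SO = 78 + 6.5·78 = 585.
Deadweight loss = 162.5.

162.5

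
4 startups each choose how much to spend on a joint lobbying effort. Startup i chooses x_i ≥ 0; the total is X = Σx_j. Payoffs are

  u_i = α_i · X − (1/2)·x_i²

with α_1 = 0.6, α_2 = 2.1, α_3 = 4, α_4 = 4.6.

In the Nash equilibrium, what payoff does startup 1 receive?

Startup i's FOC: ∂u_i/∂x_i = α_i − x_i = 0, so x_i* = α_i.
NE contributions = (0.6, 2.1, 4, 4.6); X = 11.3.
u_1 = α_1·X − ½·(x_1)² = 0.6·11.3 − ½·0.6² = 6.6.

6.6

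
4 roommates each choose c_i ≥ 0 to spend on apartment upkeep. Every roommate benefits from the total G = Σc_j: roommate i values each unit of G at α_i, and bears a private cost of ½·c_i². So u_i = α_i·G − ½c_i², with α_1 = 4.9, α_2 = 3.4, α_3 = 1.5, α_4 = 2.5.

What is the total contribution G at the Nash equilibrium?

12.3

Roommate i's FOC: ∂u_i/∂c_i = α_i − c_i = 0, so c_i* = α_i.
NE contributions = (4.9, 3.4, 1.5, 2.5); G = 12.3.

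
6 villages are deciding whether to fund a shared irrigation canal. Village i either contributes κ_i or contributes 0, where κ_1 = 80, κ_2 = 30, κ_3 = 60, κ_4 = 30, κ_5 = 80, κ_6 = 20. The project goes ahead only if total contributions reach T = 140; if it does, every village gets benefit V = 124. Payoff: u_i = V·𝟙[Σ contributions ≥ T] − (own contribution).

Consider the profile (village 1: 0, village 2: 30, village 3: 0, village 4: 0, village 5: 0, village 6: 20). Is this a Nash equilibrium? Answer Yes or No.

Total = 50 < 140: not provided.
Village 1 (pledges 0, payoff 0): pledging 80 → total 130, payoff -80. No gain.
Village 2 (pledges 30, payoff -30): dropping to 0 → total 20, payoff 0. Profitable deviation.

No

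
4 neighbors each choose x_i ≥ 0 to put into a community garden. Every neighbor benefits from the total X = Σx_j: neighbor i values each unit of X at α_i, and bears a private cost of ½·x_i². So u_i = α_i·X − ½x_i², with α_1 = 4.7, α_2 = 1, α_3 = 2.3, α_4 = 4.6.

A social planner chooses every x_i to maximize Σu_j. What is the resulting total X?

50.4

Planner FOC: ∂(Σu_j)/∂x_i = (Σα_j) − x_i = 0, so x_i^SO = Σα_j = 12.6 for every i; X^SO = 50.4.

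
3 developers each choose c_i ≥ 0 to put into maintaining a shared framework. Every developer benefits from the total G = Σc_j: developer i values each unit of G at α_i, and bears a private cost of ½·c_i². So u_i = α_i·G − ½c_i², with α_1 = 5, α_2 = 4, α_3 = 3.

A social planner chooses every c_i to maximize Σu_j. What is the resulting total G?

Planner FOC: ∂(Σu_j)/∂c_i = (Σα_j) − c_i = 0, so c_i^SO = Σα_j = 12 for every i; G^SO = 36.

36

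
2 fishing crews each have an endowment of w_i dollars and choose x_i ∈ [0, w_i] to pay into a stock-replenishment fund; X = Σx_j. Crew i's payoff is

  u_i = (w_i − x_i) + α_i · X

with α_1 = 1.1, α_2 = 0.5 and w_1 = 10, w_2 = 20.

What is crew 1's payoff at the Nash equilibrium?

∂u_i/∂x_i = α_i − 1, so crew i contributes w_i if α_i > 1, else 0.
α_i > 1 for i ∈ {1}; NE contributions (10, 0), X = 10.
u_1 = (10 − 10) + 1.1·10 = 11.

11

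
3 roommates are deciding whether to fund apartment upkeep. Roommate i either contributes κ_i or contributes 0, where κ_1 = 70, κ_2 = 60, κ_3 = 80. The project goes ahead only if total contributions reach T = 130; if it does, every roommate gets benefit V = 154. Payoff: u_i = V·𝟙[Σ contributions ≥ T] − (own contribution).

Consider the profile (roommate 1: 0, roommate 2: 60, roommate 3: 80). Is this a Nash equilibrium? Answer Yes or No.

Total = 140 ≥ 130: provided.
Roommate 1 (pledges 0, payoff 154): pledging 70 → total 210, payoff 84. No gain.
Roommate 2 (pledges 60, payoff 94): dropping to 0 → total 80, payoff 0. No gain.
Roommate 3 (pledges 80, payoff 74): dropping to 0 → total 60, payoff 0. No gain.

Yes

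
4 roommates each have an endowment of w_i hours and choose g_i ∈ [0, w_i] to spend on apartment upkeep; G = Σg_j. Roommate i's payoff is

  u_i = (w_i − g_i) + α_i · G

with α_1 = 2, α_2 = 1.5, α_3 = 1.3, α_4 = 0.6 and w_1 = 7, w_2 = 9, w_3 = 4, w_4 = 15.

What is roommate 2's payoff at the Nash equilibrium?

30

∂u_i/∂g_i = α_i − 1, so roommate i contributes w_i if α_i > 1, else 0.
α_i > 1 for i ∈ {1, 2, 3}; NE contributions (7, 9, 4, 0), G = 20.
u_2 = (9 − 9) + 1.5·20 = 30.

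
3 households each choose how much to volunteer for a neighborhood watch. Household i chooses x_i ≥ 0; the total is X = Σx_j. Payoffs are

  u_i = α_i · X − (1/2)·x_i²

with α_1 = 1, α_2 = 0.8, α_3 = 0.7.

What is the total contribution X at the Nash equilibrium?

Household i's FOC: ∂u_i/∂x_i = α_i − x_i = 0, so x_i* = α_i.
NE contributions = (1, 0.8, 0.7); X = 2.5.

2.5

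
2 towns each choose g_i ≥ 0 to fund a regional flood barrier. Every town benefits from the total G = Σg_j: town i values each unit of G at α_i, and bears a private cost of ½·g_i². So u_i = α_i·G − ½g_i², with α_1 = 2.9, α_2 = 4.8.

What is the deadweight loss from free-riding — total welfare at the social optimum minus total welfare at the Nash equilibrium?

Town i's FOC: ∂u_i/∂g_i = α_i − g_i = 0, so g_i* = α_i.
NE contributions = (2.9, 4.8); G = 7.7.
W^NE = (Σα)·G − ½Σα_i² = 7.7² − ½·31.45 = 43.565.
Planner sets g_i = Σα_j = 7.7 for every i, so G^SO = 2·7.7 = 15.4.
W^SO = (Σα)·G^SO − ½·2·(Σα)² = (2/2)·7.7² = 59.29.
Deadweight loss = W^SO − W^NE = 15.725.

15.725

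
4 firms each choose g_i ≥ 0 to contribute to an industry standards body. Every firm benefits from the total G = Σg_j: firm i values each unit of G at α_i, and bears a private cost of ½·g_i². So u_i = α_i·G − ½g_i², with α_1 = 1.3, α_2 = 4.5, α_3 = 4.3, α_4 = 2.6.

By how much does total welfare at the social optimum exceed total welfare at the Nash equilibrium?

Firm i's FOC: ∂u_i/∂g_i = α_i − g_i = 0, so g_i* = α_i.
NE contributions = (1.3, 4.5, 4.3, 2.6); G = 12.7.
W^NE = (Σα)·G − ½Σα_i² = 12.7² − ½·47.19 = 137.695.
Planner sets g_i = Σα_j = 12.7 for every i, so G^SO = 4·12.7 = 50.8.
W^SO = (Σα)·G^SO − ½·4·(Σα)² = (4/2)·12.7² = 322.58.
Deadweight loss = W^SO − W^NE = 184.885.

184.885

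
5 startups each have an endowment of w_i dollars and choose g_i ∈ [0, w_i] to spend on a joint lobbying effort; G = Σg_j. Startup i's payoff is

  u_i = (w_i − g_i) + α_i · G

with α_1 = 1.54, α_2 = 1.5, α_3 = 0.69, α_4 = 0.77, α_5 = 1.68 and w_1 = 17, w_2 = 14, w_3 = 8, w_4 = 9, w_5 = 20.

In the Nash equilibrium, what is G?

∂u_i/∂g_i = α_i − 1, so startup i contributes w_i if α_i > 1, else 0.
α_i > 1 for i ∈ {1, 2, 5}; NE contributions (17, 14, 0, 0, 20), G = 51.

51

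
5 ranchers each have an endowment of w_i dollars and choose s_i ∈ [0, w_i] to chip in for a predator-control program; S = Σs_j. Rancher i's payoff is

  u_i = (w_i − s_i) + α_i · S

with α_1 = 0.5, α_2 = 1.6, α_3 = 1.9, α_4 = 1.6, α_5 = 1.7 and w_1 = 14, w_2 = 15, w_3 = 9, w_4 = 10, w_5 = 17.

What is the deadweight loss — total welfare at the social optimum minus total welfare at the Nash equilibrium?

88.2

∂u_i/∂s_i = α_i − 1, so rancher i contributes w_i if α_i > 1, else 0.
α_i > 1 for i ∈ {2, 3, 4, 5}; NE contributions (0, 15, 9, 10, 17), S = 51.
W^NE = Σw_i − S^NE + (Σα_i)·S^NE = 65 + 6.3·51 = 386.3.
Planner: ∂(Σu_j)/∂s_i = Σα_j − 1 = 6.3 > 0, so everyone contributes w_i; S^SO = 65, W^SO = 65 + 6.3·65 = 474.5.
Deadweight loss = 88.2.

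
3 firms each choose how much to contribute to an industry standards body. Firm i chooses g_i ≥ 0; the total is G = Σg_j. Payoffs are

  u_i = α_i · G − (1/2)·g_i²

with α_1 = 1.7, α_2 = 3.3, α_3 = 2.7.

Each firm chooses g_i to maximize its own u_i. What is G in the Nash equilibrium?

7.7

Firm i's FOC: ∂u_i/∂g_i = α_i − g_i = 0, so g_i* = α_i.
NE contributions = (1.7, 3.3, 2.7); G = 7.7.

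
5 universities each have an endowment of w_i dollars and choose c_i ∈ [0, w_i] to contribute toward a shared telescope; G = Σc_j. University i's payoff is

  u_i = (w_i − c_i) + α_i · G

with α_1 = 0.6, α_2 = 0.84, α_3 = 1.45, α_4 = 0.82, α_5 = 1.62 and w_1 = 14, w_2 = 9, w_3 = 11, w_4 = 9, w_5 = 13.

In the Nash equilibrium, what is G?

∂u_i/∂c_i = α_i − 1, so university i contributes w_i if α_i > 1, else 0.
α_i > 1 for i ∈ {3, 5}; NE contributions (0, 0, 11, 0, 13), G = 24.

24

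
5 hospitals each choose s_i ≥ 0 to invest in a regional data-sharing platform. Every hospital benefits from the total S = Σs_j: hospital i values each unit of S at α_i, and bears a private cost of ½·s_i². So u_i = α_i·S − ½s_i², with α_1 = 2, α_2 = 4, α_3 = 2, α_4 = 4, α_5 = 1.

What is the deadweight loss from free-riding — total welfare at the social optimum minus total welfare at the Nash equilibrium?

Hospital i's FOC: ∂u_i/∂s_i = α_i − s_i = 0, so s_i* = α_i.
NE contributions = (2, 4, 2, 4, 1); S = 13.
W^NE = (Σα)·S − ½Σα_i² = 13² − ½·41 = 148.5.
Planner sets s_i = Σα_j = 13 for every i, so S^SO = 5·13 = 65.
W^SO = (Σα)·S^SO − ½·5·(Σα)² = (5/2)·13² = 422.5.
Deadweight loss = W^SO − W^NE = 274.

274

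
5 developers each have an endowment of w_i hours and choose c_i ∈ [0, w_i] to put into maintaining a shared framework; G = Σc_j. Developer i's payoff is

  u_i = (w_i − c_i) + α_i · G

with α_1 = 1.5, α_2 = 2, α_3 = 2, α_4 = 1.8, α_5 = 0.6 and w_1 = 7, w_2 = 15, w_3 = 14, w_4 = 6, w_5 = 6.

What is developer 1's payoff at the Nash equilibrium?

∂u_i/∂c_i = α_i − 1, so developer i contributes w_i if α_i > 1, else 0.
α_i > 1 for i ∈ {1, 2, 3, 4}; NE contributions (7, 15, 14, 6, 0), G = 42.
u_1 = (7 − 7) + 1.5·42 = 63.

63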